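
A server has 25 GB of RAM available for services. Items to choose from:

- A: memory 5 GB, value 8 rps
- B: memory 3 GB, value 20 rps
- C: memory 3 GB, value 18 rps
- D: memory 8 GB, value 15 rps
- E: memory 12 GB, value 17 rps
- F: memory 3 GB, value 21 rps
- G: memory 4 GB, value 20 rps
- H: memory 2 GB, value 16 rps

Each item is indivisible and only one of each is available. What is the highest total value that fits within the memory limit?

110 rps

Check high-value combinations within 25 GB:
- B+C+D+F+G+H: memory 3+3+8+3+4+2=23, value 20+18+15+21+20+16=110
- A+B+C+F+G+H: memory 5+3+3+3+4+2=20, value 8+20+18+21+20+16=103
- A+B+D+F+G+H: memory 5+3+8+3+4+2=25, value 8+20+15+21+20+16=100
- A+B+C+D+F+H: memory 5+3+3+8+3+2=24, value 8+20+18+15+21+16=98
- A+C+D+F+G+H: memory 5+3+8+3+4+2=25, value 8+18+15+21+20+16=98
Best: 110 rps.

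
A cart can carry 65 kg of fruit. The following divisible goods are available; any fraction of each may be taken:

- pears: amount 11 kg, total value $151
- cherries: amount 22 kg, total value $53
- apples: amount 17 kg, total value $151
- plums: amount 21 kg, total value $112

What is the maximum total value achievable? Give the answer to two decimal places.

Take in order of value per unit:
- pears (151/11 per unit): all 11 → value 151, running total 151.00
- apples (151/17 per unit): all 17 → value 151, running total 302.00
- plums (112/21 per unit): all 21 → value 112, running total 414.00
- cherries (53/22 per unit): 16 of 22 → value 16×53/22 = 38.5455, running total 452.55
Total 452.55.

452.55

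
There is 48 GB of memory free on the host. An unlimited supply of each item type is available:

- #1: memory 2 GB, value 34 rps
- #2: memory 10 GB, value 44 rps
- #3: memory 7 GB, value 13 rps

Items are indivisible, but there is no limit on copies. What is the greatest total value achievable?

816 rps

Best value-per-unit is #1 at 34/2, and filling with it alone uses memory 24×2=48. No mix of the others beats 24×34 = 816.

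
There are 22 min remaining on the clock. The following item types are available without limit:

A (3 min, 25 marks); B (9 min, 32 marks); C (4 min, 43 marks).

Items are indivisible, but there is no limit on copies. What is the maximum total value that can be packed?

Best value-per-unit is C at 43/4; filling with it alone gives 5×43 = 215.
Optimal mix: 2×A + 4×C → time 22, value 222.

222 marks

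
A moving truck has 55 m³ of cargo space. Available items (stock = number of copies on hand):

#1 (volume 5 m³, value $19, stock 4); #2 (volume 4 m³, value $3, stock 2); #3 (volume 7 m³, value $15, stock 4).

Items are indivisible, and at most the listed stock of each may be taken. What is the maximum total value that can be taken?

$139

Top feasible selections:
- 4×#1 + 1×#2 + 4×#3: volume 52, value 139
- 4×#1 + 4×#3: volume 48, value 136
- 4×#1 + 2×#2 + 3×#3: volume 49, value 127
- 4×#1 + 1×#2 + 3×#3: volume 45, value 124
Best: $139.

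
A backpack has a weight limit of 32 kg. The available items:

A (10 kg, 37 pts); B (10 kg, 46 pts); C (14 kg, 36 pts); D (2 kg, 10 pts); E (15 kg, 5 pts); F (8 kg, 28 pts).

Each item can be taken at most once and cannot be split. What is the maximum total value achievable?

Check high-value combinations within 32 kg:
- A+B+D+F: weight 10+10+2+8=30, value 37+46+10+28=121
- A+B+F: weight 10+10+8=28, value 37+46+28=111
- B+C+F: weight 10+14+8=32, value 46+36+28=110
- A+C+F: weight 10+14+8=32, value 37+36+28=101
Best: 121 pts.

121 pts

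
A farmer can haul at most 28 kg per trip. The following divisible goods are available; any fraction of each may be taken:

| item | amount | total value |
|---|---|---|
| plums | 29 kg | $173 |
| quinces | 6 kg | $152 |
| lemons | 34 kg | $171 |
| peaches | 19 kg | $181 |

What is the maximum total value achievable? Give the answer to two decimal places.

Take in order of value per unit:
- quinces (152/6 per unit): all 6 → value 152, running total 152.00
- peaches (181/19 per unit): all 19 → value 181, running total 333.00
- plums (173/29 per unit): 3 of 29 → value 3×173/29 = 17.8966, running total 350.90
Total 350.90.

350.90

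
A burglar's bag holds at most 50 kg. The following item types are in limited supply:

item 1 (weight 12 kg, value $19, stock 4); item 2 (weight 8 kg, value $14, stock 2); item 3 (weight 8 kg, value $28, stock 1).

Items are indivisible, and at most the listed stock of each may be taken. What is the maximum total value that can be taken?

$94

Best selections within weight 50 and stock limits:
- 2×item 1 + 2×item 2 + 1×item 3: weight 48, value 94
- 3×item 1 + 1×item 3: weight 44, value 85
Best: $94.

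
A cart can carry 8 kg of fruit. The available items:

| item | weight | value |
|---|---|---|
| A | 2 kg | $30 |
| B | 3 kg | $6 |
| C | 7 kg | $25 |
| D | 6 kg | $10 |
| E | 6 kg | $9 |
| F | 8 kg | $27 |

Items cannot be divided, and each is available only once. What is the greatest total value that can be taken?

This is a 0/1 knapsack; check combinations near the capacity.
- A+D: weight 2+6=8, value 30+10=40
- A+E: weight 2+6=8, value 30+9=39
- A+B: weight 2+3=5, value 30+6=36
Best: $40.

$40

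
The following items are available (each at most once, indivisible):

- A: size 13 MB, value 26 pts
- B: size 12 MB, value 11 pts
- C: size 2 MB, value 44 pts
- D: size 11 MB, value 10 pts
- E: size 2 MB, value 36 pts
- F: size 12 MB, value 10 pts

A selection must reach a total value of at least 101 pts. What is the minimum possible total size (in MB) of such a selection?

17

Subsets with value ≥ 101, sorted by total size:
- A+C+E: size 17, value 106
- B+C+D+E: size 27, value 101
- A+C+D+E: size 28, value 116
- B+C+E+F: size 28, value 101
Minimum size: 17 MB.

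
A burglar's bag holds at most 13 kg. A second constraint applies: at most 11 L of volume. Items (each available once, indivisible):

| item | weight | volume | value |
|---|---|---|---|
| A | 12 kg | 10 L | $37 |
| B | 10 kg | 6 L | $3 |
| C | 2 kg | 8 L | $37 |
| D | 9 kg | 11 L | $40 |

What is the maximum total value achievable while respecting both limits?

Feasible sets respecting both limits:
- D: weight 9, volume 11, value 40
- A: weight 12, volume 10, value 37
- C: weight 2, volume 8, value 37
Best: $40.

$40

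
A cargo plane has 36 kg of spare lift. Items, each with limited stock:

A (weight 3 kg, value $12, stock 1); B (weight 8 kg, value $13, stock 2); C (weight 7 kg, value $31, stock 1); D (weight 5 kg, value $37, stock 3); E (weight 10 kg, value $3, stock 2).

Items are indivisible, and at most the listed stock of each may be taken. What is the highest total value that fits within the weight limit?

Top feasible selections:
- 1×A + 1×B + 1×C + 3×D: weight 33, value 167
- 1×A + 1×C + 3×D + 1×E: weight 35, value 157
- 1×B + 1×C + 3×D: weight 30, value 155
- 1×A + 1×C + 3×D: weight 25, value 154
Best: $167.

$167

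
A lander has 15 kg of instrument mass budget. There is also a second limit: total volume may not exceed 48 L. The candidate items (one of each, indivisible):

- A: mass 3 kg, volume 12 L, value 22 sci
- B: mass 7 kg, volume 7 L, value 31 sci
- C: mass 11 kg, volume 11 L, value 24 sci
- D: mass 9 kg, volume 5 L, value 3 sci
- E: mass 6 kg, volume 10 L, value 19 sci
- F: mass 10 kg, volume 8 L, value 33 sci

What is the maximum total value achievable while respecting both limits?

Feasible sets respecting both limits:
- A+F: mass 13, volume 20, value 55
- A+B: mass 10, volume 19, value 53
- B+E: mass 13, volume 17, value 50
Best: 55 sci.

55 sci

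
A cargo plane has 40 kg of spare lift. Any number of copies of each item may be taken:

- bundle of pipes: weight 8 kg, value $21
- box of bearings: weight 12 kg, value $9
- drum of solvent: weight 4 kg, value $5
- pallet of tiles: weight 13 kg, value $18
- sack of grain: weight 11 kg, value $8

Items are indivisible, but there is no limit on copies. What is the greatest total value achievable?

Best value-per-unit is bundle of pipes at 21/8, and filling with it alone uses weight 5×8=40. No mix of the others beats 5×21 = 105.

$105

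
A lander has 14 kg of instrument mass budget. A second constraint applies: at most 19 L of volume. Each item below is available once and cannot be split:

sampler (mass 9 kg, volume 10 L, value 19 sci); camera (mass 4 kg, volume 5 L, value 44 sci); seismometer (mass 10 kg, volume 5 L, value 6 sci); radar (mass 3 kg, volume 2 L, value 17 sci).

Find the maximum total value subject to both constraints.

63 sci

Feasible sets respecting both limits:
- sampler+camera: mass 13, volume 15, value 63
- camera+radar: mass 7, volume 7, value 61
- camera+seismometer: mass 14, volume 10, value 50
- camera: mass 4, volume 5, value 44
Best: 63 sci.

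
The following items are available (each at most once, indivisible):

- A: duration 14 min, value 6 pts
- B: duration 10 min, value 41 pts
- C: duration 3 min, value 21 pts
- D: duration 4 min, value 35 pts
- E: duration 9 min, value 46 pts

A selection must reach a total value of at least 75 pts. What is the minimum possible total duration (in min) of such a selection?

13

Subsets with value ≥ 75, sorted by total duration:
- D+E: duration 13, value 81
- B+D: duration 14, value 76
- C+D+E: duration 16, value 102
- B+C+D: duration 17, value 97
Minimum duration: 13 min.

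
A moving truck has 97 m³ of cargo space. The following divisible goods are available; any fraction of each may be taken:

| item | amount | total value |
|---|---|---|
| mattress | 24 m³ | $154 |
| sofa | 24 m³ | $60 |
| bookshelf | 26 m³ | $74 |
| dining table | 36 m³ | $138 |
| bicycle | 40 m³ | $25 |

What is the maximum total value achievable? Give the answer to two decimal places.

Take in order of value per unit:
- mattress (154/24 per unit): all 24 → value 154, running total 154.00
- dining table (138/36 per unit): all 36 → value 138, running total 292.00
- bookshelf (74/26 per unit): all 26 → value 74, running total 366.00
- sofa (60/24 per unit): 11 of 24 → value 11×60/24 = 27.5000, running total 393.50
Total 393.50.

393.50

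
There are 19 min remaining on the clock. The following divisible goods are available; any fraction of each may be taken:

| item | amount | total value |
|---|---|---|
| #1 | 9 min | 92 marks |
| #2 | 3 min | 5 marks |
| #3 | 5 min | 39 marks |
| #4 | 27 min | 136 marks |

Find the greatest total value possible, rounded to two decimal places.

Take in order of value per unit:
- #1 (92/9 per unit): all 9 → value 92, running total 92.00
- #3 (39/5 per unit): all 5 → value 39, running total 131.00
- #4 (136/27 per unit): 5 of 27 → value 5×136/27 = 25.1852, running total 156.19
Total 156.19.

156.19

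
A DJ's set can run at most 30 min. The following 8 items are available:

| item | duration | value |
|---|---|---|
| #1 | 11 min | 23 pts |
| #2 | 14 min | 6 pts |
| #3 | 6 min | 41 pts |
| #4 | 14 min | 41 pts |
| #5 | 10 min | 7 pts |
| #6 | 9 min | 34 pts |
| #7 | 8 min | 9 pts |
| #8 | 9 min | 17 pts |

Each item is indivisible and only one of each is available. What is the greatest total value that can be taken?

Check high-value combinations within 30 min:
- #3+#4+#6: duration 6+14+9=29, value 41+41+34=116
- #3+#4+#8: duration 6+14+9=29, value 41+41+17=99
- #1+#3+#6: duration 11+6+9=26, value 23+41+34=98
- #3+#6+#8: duration 6+9+9=24, value 41+34+17=92
- #3+#4+#7: duration 6+14+8=28, value 41+41+9=91
Best: 116 pts.

116 pts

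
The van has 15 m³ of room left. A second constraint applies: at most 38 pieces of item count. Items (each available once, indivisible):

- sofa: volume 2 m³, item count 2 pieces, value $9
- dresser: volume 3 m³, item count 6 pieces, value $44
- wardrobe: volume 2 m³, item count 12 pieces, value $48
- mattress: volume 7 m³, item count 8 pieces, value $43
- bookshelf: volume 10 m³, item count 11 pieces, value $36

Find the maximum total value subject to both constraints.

Feasible sets respecting both limits:
- sofa+dresser+wardrobe+mattress: volume 14, item count 28, value 144
- dresser+wardrobe+mattress: volume 12, item count 26, value 135
- dresser+wardrobe+bookshelf: volume 15, item count 29, value 128
Best: $144.

$144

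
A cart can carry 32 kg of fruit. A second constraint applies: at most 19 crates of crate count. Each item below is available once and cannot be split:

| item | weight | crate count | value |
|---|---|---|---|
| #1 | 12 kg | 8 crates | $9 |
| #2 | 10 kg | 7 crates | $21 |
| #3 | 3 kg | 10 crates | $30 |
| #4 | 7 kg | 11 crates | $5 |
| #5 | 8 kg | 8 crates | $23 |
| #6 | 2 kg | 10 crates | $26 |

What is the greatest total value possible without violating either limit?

$53

Feasible sets respecting both limits:
- #3+#5: weight 11, crate count 18, value 53
- #2+#3: weight 13, crate count 17, value 51
- #5+#6: weight 10, crate count 18, value 49
Best: $53.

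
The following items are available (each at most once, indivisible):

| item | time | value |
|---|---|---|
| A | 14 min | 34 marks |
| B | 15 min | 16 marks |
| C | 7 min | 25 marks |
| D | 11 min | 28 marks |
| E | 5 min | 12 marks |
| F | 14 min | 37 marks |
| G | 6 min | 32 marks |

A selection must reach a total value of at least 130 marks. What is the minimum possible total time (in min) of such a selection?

Subsets with value ≥ 130, sorted by total time:
- C+D+E+F+G: time 43, value 134
- A+C+D+E+G: time 43, value 131
Minimum time: 43 min.

43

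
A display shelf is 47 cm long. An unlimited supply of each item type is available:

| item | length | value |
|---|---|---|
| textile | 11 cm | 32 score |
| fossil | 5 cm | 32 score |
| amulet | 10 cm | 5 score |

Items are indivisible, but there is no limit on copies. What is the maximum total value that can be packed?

Best value-per-unit is fossil at 32/5, and filling with it alone uses length 9×5=45. No mix of the others beats 9×32 = 288.

288 score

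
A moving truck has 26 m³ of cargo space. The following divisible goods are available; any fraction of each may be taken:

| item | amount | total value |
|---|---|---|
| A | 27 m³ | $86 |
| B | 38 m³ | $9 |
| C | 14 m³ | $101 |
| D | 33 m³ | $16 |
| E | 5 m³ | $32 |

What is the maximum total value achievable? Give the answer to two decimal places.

Take in order of value per unit:
- C (101/14 per unit): all 14 → value 101, running total 101.00
- E (32/5 per unit): all 5 → value 32, running total 133.00
- A (86/27 per unit): 7 of 27 → value 7×86/27 = 22.2963, running total 155.30
Total 155.30.

155.30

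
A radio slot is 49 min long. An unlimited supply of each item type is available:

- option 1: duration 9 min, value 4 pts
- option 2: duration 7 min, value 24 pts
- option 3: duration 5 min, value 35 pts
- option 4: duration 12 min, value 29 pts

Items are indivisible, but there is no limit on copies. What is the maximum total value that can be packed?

Best value-per-unit is option 3 at 35/5, and filling with it alone uses duration 9×5=45. No mix of the others beats 9×35 = 315.

315 pts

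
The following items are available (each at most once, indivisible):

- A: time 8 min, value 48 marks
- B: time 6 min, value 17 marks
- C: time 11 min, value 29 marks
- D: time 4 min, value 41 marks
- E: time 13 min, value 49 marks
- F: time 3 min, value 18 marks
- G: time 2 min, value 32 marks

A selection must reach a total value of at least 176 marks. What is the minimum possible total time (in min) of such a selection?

Subsets with value ≥ 176, sorted by total time:
- A+D+E+F+G: time 30, value 188
- A+B+D+E+G: time 33, value 187
- A+B+C+D+F+G: time 34, value 185
- A+B+D+E+F+G: time 36, value 205
Minimum time: 30 min.

30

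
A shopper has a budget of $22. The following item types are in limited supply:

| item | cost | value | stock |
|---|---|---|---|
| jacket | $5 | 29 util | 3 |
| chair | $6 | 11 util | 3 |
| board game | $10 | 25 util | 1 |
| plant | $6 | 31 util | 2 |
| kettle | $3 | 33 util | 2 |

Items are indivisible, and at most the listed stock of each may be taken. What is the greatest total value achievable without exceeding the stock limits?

155 util

Best selections within cost 22 and stock limits:
- 2×jacket + 1×plant + 2×kettle: cost 22, value 155
- 3×jacket + 2×kettle: cost 21, value 153
Best: 155 util.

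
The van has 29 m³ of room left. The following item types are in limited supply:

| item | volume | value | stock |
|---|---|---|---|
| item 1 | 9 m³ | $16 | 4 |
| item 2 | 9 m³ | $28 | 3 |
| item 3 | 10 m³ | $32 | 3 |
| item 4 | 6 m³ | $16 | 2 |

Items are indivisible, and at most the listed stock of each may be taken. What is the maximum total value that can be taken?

Best selections within volume 29 and stock limits:
- 1×item 2 + 2×item 3: volume 29, value 92
- 2×item 2 + 1×item 3: volume 28, value 88
- 3×item 2: volume 27, value 84
Best: $92.

$92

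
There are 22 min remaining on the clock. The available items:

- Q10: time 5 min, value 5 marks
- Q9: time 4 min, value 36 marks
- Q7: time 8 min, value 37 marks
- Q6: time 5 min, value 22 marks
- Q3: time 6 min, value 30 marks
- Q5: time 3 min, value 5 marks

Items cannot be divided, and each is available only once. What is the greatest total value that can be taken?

108 marks

Check high-value combinations within 22 min:
- Q9+Q7+Q3+Q5: time 4+8+6+3=21, value 36+37+30+5=108
- Q9+Q7+Q3: time 4+8+6=18, value 36+37+30=103
- Q9+Q7+Q6+Q5: time 4+8+5+3=20, value 36+37+22+5=100
Best: 108 marks.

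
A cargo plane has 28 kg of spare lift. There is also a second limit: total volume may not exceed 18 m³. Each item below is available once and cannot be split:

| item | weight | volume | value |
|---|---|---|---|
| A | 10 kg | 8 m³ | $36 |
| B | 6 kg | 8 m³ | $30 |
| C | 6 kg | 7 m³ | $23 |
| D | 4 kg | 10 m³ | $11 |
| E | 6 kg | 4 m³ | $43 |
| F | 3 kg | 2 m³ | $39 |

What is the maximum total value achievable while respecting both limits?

$118

Feasible sets respecting both limits:
- A+E+F: weight 19, volume 14, value 118
- B+E+F: weight 15, volume 14, value 112
- A+B+F: weight 19, volume 18, value 105
Best: $118.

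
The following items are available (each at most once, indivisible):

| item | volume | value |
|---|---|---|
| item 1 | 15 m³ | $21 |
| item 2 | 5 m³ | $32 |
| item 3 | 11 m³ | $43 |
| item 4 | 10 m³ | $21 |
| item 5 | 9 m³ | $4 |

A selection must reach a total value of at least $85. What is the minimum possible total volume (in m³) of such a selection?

26

Subsets with value ≥ 85, sorted by total volume:
- item 2+item 3+item 4: volume 26, value 96
- item 1+item 2+item 3: volume 31, value 96
- item 2+item 3+item 4+item 5: volume 35, value 100
- item 1+item 3+item 4: volume 36, value 85
Minimum volume: 26 m³.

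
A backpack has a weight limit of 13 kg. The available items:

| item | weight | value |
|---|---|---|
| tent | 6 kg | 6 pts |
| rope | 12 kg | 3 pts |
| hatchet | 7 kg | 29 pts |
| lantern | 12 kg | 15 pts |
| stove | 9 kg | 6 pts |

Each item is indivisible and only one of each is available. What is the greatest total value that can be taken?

Check high-value combinations within 13 kg:
- tent+hatchet: weight 6+7=13, value 6+29=35
- hatchet: weight 7, value 29
- lantern: weight 12, value 15
- tent: weight 6, value 6
- stove: weight 9, value 6
Best: 35 pts.

35 pts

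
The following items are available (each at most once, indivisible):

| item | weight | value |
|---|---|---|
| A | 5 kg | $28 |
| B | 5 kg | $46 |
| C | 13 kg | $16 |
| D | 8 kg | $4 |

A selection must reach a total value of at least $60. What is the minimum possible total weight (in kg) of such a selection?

Subsets with value ≥ 60, sorted by total weight:
- A+B: weight 10, value 74
- A+B+D: weight 18, value 78
- B+C: weight 18, value 62
- A+B+C: weight 23, value 90
Minimum weight: 10 kg.

10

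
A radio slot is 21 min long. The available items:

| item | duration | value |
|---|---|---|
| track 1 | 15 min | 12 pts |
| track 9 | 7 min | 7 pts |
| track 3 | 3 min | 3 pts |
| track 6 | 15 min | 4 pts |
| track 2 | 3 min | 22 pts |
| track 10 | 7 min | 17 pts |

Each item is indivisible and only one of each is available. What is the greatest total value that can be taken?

49 pts

This is a 0/1 knapsack; check combinations near the capacity.
- track 9+track 3+track 2+track 10: duration 7+3+3+7=20, value 7+3+22+17=49
- track 9+track 2+track 10: duration 7+3+7=17, value 7+22+17=46
- track 3+track 2+track 10: duration 3+3+7=13, value 3+22+17=42
- track 2+track 10: duration 3+7=10, value 22+17=39
- track 1+track 3+track 2: duration 15+3+3=21, value 12+3+22=37
Best: 49 pts.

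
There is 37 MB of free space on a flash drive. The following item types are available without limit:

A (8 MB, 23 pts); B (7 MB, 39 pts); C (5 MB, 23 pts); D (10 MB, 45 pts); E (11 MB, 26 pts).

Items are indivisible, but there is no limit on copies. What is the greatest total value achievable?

Best value-per-unit is B at 39/7, and filling with it alone uses size 5×7=35. No mix of the others beats 5×39 = 195.

195 pts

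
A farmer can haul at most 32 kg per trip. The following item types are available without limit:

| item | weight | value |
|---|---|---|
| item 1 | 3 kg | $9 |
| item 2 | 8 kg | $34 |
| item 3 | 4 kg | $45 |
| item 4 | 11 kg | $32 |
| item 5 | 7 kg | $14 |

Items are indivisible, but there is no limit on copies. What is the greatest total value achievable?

$360

Best value-per-unit is item 3 at 45/4, and filling with it alone uses weight 8×4=32. No mix of the others beats 8×45 = 360.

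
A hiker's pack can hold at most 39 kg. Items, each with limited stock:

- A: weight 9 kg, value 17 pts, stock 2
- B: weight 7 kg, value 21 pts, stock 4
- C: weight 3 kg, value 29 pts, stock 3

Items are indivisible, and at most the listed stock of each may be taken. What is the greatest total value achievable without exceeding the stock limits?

Top feasible selections:
- 4×B + 3×C: weight 37, value 171
- 1×A + 3×B + 3×C: weight 39, value 167
- 3×B + 3×C: weight 30, value 150
Best: 171 pts.

171 pts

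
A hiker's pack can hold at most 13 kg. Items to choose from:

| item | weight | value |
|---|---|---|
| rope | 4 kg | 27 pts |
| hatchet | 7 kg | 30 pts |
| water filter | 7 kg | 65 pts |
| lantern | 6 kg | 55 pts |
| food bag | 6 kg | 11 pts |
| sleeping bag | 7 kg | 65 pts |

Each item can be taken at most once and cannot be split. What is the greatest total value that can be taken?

120 pts

Check high-value combinations within 13 kg:
- water filter+lantern: weight 7+6=13, value 65+55=120
- lantern+sleeping bag: weight 6+7=13, value 55+65=120
- rope+water filter: weight 4+7=11, value 27+65=92
- rope+sleeping bag: weight 4+7=11, value 27+65=92
- hatchet+lantern: weight 7+6=13, value 30+55=85
Best: 120 pts.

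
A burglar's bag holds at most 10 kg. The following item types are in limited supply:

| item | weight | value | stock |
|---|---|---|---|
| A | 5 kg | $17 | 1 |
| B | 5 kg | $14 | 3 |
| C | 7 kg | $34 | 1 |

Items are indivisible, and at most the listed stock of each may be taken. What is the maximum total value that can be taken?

$34

Best selections within weight 10 and stock limits:
- 1×C: weight 7, value 34
- 1×A + 1×B: weight 10, value 31
- 2×B: weight 10, value 28
- 1×A: weight 5, value 17
Best: $34.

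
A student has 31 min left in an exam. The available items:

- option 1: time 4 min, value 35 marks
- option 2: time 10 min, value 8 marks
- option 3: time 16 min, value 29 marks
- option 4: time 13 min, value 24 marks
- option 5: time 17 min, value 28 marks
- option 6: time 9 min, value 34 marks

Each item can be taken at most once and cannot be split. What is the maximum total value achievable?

98 marks

Check high-value combinations within 31 min:
- option 1+option 3+option 6: time 4+16+9=29, value 35+29+34=98
- option 1+option 5+option 6: time 4+17+9=30, value 35+28+34=97
- option 1+option 4+option 6: time 4+13+9=26, value 35+24+34=93
- option 1+option 2+option 6: time 4+10+9=23, value 35+8+34=77
Best: 98 marks.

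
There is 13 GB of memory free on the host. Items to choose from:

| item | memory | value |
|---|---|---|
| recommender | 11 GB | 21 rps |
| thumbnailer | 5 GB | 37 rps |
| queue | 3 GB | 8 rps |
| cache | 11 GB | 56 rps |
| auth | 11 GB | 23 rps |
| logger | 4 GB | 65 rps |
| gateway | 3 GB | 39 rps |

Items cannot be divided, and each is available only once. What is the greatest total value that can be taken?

This is a 0/1 knapsack; check combinations near the capacity.
- thumbnailer+logger+gateway: memory 5+4+3=12, value 37+65+39=141
- queue+logger+gateway: memory 3+4+3=10, value 8+65+39=112
- thumbnailer+queue+logger: memory 5+3+4=12, value 37+8+65=110
Best: 141 rps.

141 rps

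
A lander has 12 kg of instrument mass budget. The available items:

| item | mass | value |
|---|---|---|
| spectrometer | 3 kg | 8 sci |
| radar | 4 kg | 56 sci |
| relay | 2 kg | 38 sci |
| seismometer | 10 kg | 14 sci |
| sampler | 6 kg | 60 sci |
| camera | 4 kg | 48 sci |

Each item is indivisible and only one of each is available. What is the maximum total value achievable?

Check high-value combinations within 12 kg:
- radar+relay+sampler: mass 4+2+6=12, value 56+38+60=154
- relay+sampler+camera: mass 2+6+4=12, value 38+60+48=146
- radar+relay+camera: mass 4+2+4=10, value 56+38+48=142
- radar+sampler: mass 4+6=10, value 56+60=116
Best: 154 sci.

154 sci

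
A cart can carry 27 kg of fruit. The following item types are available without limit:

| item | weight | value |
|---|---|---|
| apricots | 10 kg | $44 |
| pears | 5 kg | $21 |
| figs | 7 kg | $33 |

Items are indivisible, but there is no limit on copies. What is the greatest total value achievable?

$121

Best value-per-unit is figs at 33/7; filling with it alone gives 3×33 = 99.
Optimal mix: 2×apricots + 1×figs → weight 27, value 121.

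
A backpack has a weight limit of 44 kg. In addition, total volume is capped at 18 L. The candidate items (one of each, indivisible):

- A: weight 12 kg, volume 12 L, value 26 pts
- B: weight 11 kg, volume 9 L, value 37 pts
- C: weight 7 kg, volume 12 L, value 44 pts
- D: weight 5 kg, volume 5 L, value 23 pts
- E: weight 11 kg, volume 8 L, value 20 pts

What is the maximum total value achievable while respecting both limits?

Feasible sets respecting both limits:
- C+D: weight 12, volume 17, value 67
- B+D: weight 16, volume 14, value 60
- B+E: weight 22, volume 17, value 57
- A+D: weight 17, volume 17, value 49
Best: 67 pts.

67 pts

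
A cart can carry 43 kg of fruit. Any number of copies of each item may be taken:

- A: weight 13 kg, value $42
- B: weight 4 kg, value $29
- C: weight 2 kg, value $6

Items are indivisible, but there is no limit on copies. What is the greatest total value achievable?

Best value-per-unit is B at 29/4; filling with it alone gives 10×29 = 290.
Optimal mix: 10×B + 1×C → weight 42, value 296.

$296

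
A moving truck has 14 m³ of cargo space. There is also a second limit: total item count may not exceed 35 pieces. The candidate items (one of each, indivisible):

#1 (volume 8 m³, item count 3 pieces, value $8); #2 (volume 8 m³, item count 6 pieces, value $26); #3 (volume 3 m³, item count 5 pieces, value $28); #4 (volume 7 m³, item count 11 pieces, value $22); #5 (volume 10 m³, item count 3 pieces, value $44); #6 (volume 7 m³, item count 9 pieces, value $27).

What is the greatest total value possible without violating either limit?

Feasible sets respecting both limits:
- #3+#5: volume 13, item count 8, value 72
- #3+#6: volume 10, item count 14, value 55
- #2+#3: volume 11, item count 11, value 54
- #3+#4: volume 10, item count 16, value 50
Best: $72.

$72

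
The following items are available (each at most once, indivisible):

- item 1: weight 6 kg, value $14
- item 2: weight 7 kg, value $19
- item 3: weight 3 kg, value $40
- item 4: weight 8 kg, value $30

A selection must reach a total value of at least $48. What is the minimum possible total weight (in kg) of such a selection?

Subsets with value ≥ 48, sorted by total weight:
- item 1+item 3: weight 9, value 54
- item 2+item 3: weight 10, value 59
- item 3+item 4: weight 11, value 70
Minimum weight: 9 kg.

9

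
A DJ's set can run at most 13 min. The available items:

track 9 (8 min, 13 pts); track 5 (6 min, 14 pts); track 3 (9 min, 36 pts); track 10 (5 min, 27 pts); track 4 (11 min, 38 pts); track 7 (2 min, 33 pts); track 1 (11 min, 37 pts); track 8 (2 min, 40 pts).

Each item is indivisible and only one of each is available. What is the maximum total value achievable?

109 pts

Check high-value combinations within 13 min:
- track 3+track 7+track 8: duration 9+2+2=13, value 36+33+40=109
- track 10+track 7+track 8: duration 5+2+2=9, value 27+33+40=100
- track 5+track 7+track 8: duration 6+2+2=10, value 14+33+40=87
- track 9+track 7+track 8: duration 8+2+2=12, value 13+33+40=86
- track 5+track 10+track 8: duration 6+5+2=13, value 14+27+40=81
Best: 109 pts.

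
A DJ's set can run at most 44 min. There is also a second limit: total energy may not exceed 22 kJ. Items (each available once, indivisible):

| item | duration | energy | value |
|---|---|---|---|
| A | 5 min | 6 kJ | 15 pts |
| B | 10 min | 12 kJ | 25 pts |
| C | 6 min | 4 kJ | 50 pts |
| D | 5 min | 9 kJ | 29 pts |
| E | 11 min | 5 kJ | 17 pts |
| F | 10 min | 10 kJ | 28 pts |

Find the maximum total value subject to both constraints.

Feasible sets respecting both limits:
- C+D+E: duration 22, energy 18, value 96
- C+E+F: duration 27, energy 19, value 95
- A+C+D: duration 16, energy 19, value 94
- A+C+F: duration 21, energy 20, value 93
Best: 96 pts.

96 pts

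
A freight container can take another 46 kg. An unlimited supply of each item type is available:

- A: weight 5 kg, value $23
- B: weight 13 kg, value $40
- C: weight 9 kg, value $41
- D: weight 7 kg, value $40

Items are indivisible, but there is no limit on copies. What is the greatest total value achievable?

$246

Best value-per-unit is D at 40/7; filling with it alone gives 6×40 = 240.
Optimal mix: 2×A + 5×D → weight 45, value 246.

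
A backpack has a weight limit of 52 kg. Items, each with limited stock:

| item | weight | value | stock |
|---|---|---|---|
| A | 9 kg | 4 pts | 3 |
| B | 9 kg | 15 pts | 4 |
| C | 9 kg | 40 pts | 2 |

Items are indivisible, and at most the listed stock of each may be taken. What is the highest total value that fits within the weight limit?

Best selections within weight 52 and stock limits:
- 3×B + 2×C: weight 45, value 125
- 1×A + 2×B + 2×C: weight 45, value 114
- 2×B + 2×C: weight 36, value 110
- 2×A + 1×B + 2×C: weight 45, value 103
Best: 125 pts.

125 pts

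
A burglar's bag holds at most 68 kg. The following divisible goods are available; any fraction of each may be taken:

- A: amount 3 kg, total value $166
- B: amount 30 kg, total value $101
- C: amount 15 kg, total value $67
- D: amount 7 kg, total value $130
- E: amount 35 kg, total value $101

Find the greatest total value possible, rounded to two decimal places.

501.51

Take in order of value per unit:
- A (166/3 per unit): all 3 → value 166, running total 166.00
- D (130/7 per unit): all 7 → value 130, running total 296.00
- C (67/15 per unit): all 15 → value 67, running total 363.00
- B (101/30 per unit): all 30 → value 101, running total 464.00
- E (101/35 per unit): 13 of 35 → value 13×101/35 = 37.5143, running total 501.51
Total 501.51.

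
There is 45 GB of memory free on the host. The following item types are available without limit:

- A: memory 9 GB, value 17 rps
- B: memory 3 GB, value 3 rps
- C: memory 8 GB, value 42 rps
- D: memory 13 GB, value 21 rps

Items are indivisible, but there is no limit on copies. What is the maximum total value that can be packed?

Best value-per-unit is C at 42/8; filling with it alone gives 5×42 = 210.
Optimal mix: 1×B + 5×C → memory 43, value 213.

213 rps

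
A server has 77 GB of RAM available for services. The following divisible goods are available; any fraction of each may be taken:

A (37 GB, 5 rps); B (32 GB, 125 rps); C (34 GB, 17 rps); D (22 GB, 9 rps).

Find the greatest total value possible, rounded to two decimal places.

146.50

Take in order of value per unit:
- B (125/32 per unit): all 32 → value 125, running total 125.00
- C (17/34 per unit): all 34 → value 17, running total 142.00
- D (9/22 per unit): 11 of 22 → value 11×9/22 = 4.5000, running total 146.50
Total 146.50.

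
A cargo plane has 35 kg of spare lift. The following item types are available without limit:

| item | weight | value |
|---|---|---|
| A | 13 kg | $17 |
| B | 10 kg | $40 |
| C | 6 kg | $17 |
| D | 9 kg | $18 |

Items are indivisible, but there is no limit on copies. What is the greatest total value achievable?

$120

Best value-per-unit is B at 40/10, and filling with it alone uses weight 3×10=30. No mix of the others beats 3×40 = 120.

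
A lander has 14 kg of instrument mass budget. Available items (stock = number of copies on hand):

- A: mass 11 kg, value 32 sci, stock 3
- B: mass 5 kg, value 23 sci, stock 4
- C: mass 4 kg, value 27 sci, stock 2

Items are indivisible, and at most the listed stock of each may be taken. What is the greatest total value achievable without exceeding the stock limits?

77 sci

Best selections within mass 14 and stock limits:
- 1×B + 2×C: mass 13, value 77
- 2×B + 1×C: mass 14, value 73
Best: 77 sci.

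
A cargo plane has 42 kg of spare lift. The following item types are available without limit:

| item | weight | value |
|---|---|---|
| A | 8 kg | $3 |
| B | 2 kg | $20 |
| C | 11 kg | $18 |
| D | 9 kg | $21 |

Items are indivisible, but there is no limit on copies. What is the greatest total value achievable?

$420

Best value-per-unit is B at 20/2, and filling with it alone uses weight 21×2=42. No mix of the others beats 21×20 = 420.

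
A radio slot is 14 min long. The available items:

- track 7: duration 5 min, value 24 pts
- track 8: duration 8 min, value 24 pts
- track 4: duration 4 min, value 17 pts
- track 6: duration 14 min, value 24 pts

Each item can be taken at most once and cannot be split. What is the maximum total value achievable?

48 pts

Check high-value combinations within 14 min:
- track 7+track 8: duration 5+8=13, value 24+24=48
- track 7+track 4: duration 5+4=9, value 24+17=41
- track 8+track 4: duration 8+4=12, value 24+17=41
- track 7: duration 5, value 24
Best: 48 pts.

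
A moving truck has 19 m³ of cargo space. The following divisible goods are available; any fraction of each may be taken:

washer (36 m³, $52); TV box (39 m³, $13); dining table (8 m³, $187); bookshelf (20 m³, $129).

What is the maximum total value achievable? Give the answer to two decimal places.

Take in order of value per unit:
- dining table (187/8 per unit): all 8 → value 187, running total 187.00
- bookshelf (129/20 per unit): 11 of 20 → value 11×129/20 = 70.9500, running total 257.95
Total 257.95.

257.95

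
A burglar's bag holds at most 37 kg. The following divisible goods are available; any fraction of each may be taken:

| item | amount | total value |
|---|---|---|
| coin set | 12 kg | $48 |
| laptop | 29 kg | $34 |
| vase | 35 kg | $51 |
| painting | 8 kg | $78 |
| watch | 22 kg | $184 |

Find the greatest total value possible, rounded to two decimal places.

Take in order of value per unit:
- painting (78/8 per unit): all 8 → value 78, running total 78.00
- watch (184/22 per unit): all 22 → value 184, running total 262.00
- coin set (48/12 per unit): 7 of 12 → value 7×48/12 = 28.0000, running total 290.00
Total 290.00.

290.00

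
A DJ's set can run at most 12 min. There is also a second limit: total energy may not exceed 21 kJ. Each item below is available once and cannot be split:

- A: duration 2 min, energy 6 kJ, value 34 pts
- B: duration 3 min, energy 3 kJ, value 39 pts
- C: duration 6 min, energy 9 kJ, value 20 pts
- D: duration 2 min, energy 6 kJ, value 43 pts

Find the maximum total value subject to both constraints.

116 pts

Feasible sets respecting both limits:
- A+B+D: duration 7, energy 15, value 116
- B+C+D: duration 11, energy 18, value 102
- A+C+D: duration 10, energy 21, value 97
Best: 116 pts.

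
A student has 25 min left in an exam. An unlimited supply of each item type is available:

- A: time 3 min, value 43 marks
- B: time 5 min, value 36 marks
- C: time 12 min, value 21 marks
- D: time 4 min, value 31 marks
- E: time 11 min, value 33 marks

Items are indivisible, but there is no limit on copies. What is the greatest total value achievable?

Best value-per-unit is A at 43/3, and filling with it alone uses time 8×3=24. No mix of the others beats 8×43 = 344.

344 marks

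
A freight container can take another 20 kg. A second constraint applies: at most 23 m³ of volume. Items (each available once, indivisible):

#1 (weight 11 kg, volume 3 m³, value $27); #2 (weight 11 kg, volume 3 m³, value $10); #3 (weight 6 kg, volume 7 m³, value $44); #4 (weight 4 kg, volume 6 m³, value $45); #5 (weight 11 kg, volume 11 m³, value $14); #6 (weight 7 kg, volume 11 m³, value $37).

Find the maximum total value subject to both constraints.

$89

Feasible sets respecting both limits:
- #3+#4: weight 10, volume 13, value 89
- #4+#6: weight 11, volume 17, value 82
- #3+#6: weight 13, volume 18, value 81
- #1+#4: weight 15, volume 9, value 72
Best: $89.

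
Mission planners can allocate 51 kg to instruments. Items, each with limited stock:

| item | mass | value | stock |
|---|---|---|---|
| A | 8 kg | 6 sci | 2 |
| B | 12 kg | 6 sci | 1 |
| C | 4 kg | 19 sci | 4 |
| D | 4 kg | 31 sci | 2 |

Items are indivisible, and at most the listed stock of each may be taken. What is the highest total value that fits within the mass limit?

150 sci

Top feasible selections:
- 2×A + 4×C + 2×D: mass 40, value 150
- 1×A + 1×B + 4×C + 2×D: mass 44, value 150
Best: 150 sci.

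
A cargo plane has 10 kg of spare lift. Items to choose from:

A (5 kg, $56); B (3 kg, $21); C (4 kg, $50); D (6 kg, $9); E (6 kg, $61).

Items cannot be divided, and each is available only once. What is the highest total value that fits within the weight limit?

$111

This is a 0/1 knapsack; check combinations near the capacity.
- C+E: weight 4+6=10, value 50+61=111
- A+C: weight 5+4=9, value 56+50=106
- B+E: weight 3+6=9, value 21+61=82
Best: $111.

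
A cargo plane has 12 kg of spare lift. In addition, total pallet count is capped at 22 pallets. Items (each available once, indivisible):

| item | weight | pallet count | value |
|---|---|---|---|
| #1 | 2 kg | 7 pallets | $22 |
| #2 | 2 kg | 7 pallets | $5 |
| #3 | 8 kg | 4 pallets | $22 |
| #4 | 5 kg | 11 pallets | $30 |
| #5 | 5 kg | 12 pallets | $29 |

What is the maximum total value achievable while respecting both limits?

$52

Feasible sets respecting both limits:
- #1+#4: weight 7, pallet count 18, value 52
- #1+#5: weight 7, pallet count 19, value 51
- #1+#2+#3: weight 12, pallet count 18, value 49
- #1+#3: weight 10, pallet count 11, value 44
Best: $52.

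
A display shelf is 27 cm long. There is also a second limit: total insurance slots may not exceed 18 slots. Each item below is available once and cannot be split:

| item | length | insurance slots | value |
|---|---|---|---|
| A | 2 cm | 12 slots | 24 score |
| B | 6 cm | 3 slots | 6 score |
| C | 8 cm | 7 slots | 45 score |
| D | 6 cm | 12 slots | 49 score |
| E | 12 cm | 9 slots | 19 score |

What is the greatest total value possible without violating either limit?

Feasible sets respecting both limits:
- C+E: length 20, insurance slots 16, value 64
- B+D: length 12, insurance slots 15, value 55
- B+C: length 14, insurance slots 10, value 51
Best: 64 score.

64 score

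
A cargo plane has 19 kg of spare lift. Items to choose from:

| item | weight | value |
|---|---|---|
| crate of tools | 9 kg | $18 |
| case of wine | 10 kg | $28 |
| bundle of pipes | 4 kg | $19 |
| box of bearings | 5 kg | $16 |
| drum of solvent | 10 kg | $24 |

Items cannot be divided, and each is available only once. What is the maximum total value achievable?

Check high-value combinations within 19 kg:
- case of wine+bundle of pipes+box of bearings: weight 10+4+5=19, value 28+19+16=63
- bundle of pipes+box of bearings+drum of solvent: weight 4+5+10=19, value 19+16+24=59
- crate of tools+bundle of pipes+box of bearings: weight 9+4+5=18, value 18+19+16=53
- case of wine+bundle of pipes: weight 10+4=14, value 28+19=47
Best: $63.

$63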